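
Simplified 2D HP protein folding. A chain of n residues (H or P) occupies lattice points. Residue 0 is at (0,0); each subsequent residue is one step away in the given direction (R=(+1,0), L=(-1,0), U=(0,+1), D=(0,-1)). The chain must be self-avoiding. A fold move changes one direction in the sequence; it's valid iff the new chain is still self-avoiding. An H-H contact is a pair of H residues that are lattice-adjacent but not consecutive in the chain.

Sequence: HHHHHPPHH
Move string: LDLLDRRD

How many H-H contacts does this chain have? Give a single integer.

Answer: 1

Derivation:
Positions: [(0, 0), (-1, 0), (-1, -1), (-2, -1), (-3, -1), (-3, -2), (-2, -2), (-1, -2), (-1, -3)]
H-H contact: residue 2 @(-1,-1) - residue 7 @(-1, -2)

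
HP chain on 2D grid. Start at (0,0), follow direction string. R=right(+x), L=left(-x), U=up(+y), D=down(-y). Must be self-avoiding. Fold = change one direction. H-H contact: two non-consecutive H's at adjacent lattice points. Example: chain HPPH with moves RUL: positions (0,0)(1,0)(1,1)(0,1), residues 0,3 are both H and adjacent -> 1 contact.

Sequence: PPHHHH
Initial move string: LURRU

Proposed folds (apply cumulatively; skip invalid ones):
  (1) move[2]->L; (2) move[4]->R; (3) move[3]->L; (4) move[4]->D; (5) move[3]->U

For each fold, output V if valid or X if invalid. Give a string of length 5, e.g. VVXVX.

Initial: LURRU -> [(0, 0), (-1, 0), (-1, 1), (0, 1), (1, 1), (1, 2)]
Fold 1: move[2]->L => LULRU INVALID (collision), skipped
Fold 2: move[4]->R => LURRR VALID
Fold 3: move[3]->L => LURLR INVALID (collision), skipped
Fold 4: move[4]->D => LURRD VALID
Fold 5: move[3]->U => LURUD INVALID (collision), skipped

Answer: XVXVX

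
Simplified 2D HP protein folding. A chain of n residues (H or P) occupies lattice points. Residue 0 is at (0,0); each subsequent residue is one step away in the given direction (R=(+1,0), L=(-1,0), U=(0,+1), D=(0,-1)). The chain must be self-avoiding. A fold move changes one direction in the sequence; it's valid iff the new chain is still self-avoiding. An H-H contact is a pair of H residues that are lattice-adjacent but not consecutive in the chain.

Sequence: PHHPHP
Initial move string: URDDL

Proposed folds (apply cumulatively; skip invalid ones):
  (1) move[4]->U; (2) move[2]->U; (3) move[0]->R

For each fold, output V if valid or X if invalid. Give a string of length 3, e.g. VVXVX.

Answer: XXV

Derivation:
Initial: URDDL -> [(0, 0), (0, 1), (1, 1), (1, 0), (1, -1), (0, -1)]
Fold 1: move[4]->U => URDDU INVALID (collision), skipped
Fold 2: move[2]->U => URUDL INVALID (collision), skipped
Fold 3: move[0]->R => RRDDL VALID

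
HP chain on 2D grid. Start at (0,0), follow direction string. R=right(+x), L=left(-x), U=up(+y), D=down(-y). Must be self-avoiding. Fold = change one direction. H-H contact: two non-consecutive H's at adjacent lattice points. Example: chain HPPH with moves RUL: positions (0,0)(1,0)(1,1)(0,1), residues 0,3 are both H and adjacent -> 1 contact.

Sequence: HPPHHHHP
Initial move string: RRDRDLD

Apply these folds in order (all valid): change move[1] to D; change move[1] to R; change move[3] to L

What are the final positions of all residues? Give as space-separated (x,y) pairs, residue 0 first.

Initial moves: RRDRDLD
Fold: move[1]->D => RDDRDLD (positions: [(0, 0), (1, 0), (1, -1), (1, -2), (2, -2), (2, -3), (1, -3), (1, -4)])
Fold: move[1]->R => RRDRDLD (positions: [(0, 0), (1, 0), (2, 0), (2, -1), (3, -1), (3, -2), (2, -2), (2, -3)])
Fold: move[3]->L => RRDLDLD (positions: [(0, 0), (1, 0), (2, 0), (2, -1), (1, -1), (1, -2), (0, -2), (0, -3)])

Answer: (0,0) (1,0) (2,0) (2,-1) (1,-1) (1,-2) (0,-2) (0,-3)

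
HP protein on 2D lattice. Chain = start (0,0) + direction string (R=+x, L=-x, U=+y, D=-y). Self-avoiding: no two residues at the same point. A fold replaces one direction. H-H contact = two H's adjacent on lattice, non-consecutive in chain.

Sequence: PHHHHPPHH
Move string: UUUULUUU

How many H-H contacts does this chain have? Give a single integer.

Answer: 0

Derivation:
Positions: [(0, 0), (0, 1), (0, 2), (0, 3), (0, 4), (-1, 4), (-1, 5), (-1, 6), (-1, 7)]
No H-H contacts found.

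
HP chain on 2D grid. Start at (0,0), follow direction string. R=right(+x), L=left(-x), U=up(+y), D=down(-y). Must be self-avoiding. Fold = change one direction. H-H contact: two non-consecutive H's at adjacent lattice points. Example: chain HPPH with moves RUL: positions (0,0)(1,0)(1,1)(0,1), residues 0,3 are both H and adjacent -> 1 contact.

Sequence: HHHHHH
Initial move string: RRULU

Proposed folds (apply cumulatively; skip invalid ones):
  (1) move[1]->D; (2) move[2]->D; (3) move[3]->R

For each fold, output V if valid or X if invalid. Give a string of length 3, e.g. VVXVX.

Answer: XXV

Derivation:
Initial: RRULU -> [(0, 0), (1, 0), (2, 0), (2, 1), (1, 1), (1, 2)]
Fold 1: move[1]->D => RDULU INVALID (collision), skipped
Fold 2: move[2]->D => RRDLU INVALID (collision), skipped
Fold 3: move[3]->R => RRURU VALID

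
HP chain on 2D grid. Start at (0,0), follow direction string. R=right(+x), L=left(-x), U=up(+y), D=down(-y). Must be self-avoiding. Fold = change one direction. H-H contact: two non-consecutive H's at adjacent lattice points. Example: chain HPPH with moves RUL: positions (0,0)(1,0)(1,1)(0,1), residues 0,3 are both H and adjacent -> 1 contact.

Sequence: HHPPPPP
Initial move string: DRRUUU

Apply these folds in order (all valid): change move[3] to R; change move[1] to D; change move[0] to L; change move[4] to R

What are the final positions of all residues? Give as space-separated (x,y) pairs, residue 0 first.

Initial moves: DRRUUU
Fold: move[3]->R => DRRRUU (positions: [(0, 0), (0, -1), (1, -1), (2, -1), (3, -1), (3, 0), (3, 1)])
Fold: move[1]->D => DDRRUU (positions: [(0, 0), (0, -1), (0, -2), (1, -2), (2, -2), (2, -1), (2, 0)])
Fold: move[0]->L => LDRRUU (positions: [(0, 0), (-1, 0), (-1, -1), (0, -1), (1, -1), (1, 0), (1, 1)])
Fold: move[4]->R => LDRRRU (positions: [(0, 0), (-1, 0), (-1, -1), (0, -1), (1, -1), (2, -1), (2, 0)])

Answer: (0,0) (-1,0) (-1,-1) (0,-1) (1,-1) (2,-1) (2,0)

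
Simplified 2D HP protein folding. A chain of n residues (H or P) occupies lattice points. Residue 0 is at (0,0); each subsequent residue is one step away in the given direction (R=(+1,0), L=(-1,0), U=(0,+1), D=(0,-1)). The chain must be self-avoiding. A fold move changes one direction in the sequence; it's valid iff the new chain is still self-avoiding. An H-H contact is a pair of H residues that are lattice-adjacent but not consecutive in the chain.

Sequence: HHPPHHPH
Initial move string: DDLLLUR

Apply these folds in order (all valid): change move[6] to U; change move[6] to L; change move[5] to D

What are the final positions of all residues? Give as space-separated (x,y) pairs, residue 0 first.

Answer: (0,0) (0,-1) (0,-2) (-1,-2) (-2,-2) (-3,-2) (-3,-3) (-4,-3)

Derivation:
Initial moves: DDLLLUR
Fold: move[6]->U => DDLLLUU (positions: [(0, 0), (0, -1), (0, -2), (-1, -2), (-2, -2), (-3, -2), (-3, -1), (-3, 0)])
Fold: move[6]->L => DDLLLUL (positions: [(0, 0), (0, -1), (0, -2), (-1, -2), (-2, -2), (-3, -2), (-3, -1), (-4, -1)])
Fold: move[5]->D => DDLLLDL (positions: [(0, 0), (0, -1), (0, -2), (-1, -2), (-2, -2), (-3, -2), (-3, -3), (-4, -3)])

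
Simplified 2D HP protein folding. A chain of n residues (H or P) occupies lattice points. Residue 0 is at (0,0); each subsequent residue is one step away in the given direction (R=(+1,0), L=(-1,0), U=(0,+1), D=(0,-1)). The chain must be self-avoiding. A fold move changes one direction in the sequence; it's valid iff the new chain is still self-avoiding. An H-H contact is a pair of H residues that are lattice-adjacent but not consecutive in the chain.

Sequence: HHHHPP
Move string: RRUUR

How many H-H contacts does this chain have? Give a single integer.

Positions: [(0, 0), (1, 0), (2, 0), (2, 1), (2, 2), (3, 2)]
No H-H contacts found.

Answer: 0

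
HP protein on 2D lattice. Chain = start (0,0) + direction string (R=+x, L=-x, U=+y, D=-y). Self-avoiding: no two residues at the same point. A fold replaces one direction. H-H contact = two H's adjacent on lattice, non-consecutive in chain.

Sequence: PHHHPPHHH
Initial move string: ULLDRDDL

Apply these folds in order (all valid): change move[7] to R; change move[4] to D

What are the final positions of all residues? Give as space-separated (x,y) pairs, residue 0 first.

Initial moves: ULLDRDDL
Fold: move[7]->R => ULLDRDDR (positions: [(0, 0), (0, 1), (-1, 1), (-2, 1), (-2, 0), (-1, 0), (-1, -1), (-1, -2), (0, -2)])
Fold: move[4]->D => ULLDDDDR (positions: [(0, 0), (0, 1), (-1, 1), (-2, 1), (-2, 0), (-2, -1), (-2, -2), (-2, -3), (-1, -3)])

Answer: (0,0) (0,1) (-1,1) (-2,1) (-2,0) (-2,-1) (-2,-2) (-2,-3) (-1,-3)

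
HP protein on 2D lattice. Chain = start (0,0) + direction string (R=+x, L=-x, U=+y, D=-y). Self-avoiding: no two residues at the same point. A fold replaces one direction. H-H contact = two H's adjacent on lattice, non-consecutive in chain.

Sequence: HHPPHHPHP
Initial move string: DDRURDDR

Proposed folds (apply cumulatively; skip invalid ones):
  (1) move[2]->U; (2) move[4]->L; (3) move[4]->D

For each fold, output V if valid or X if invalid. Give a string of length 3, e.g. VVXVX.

Initial: DDRURDDR -> [(0, 0), (0, -1), (0, -2), (1, -2), (1, -1), (2, -1), (2, -2), (2, -3), (3, -3)]
Fold 1: move[2]->U => DDUURDDR INVALID (collision), skipped
Fold 2: move[4]->L => DDRULDDR INVALID (collision), skipped
Fold 3: move[4]->D => DDRUDDDR INVALID (collision), skipped

Answer: XXX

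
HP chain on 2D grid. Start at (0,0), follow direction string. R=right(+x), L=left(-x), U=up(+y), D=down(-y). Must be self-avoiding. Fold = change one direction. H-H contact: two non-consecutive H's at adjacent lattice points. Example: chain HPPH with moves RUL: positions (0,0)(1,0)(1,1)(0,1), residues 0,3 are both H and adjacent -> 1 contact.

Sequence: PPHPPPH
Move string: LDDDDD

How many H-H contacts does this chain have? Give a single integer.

Positions: [(0, 0), (-1, 0), (-1, -1), (-1, -2), (-1, -3), (-1, -4), (-1, -5)]
No H-H contacts found.

Answer: 0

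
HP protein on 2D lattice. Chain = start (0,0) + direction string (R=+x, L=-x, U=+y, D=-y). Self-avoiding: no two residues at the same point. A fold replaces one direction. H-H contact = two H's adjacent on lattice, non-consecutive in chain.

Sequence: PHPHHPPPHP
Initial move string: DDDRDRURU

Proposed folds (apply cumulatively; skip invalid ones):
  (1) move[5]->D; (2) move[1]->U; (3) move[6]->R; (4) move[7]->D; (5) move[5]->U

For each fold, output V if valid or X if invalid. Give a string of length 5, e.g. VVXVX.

Answer: XXVXX

Derivation:
Initial: DDDRDRURU -> [(0, 0), (0, -1), (0, -2), (0, -3), (1, -3), (1, -4), (2, -4), (2, -3), (3, -3), (3, -2)]
Fold 1: move[5]->D => DDDRDDURU INVALID (collision), skipped
Fold 2: move[1]->U => DUDRDRURU INVALID (collision), skipped
Fold 3: move[6]->R => DDDRDRRRU VALID
Fold 4: move[7]->D => DDDRDRRDU INVALID (collision), skipped
Fold 5: move[5]->U => DDDRDURRU INVALID (collision), skipped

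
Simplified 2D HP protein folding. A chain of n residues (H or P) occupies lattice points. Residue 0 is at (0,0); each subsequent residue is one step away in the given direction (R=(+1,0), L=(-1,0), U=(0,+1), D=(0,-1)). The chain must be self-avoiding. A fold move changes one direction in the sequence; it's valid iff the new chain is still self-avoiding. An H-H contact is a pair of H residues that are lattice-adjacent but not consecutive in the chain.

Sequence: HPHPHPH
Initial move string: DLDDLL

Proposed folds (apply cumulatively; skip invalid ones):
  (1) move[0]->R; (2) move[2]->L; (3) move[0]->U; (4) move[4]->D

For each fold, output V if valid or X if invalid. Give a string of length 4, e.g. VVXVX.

Initial: DLDDLL -> [(0, 0), (0, -1), (-1, -1), (-1, -2), (-1, -3), (-2, -3), (-3, -3)]
Fold 1: move[0]->R => RLDDLL INVALID (collision), skipped
Fold 2: move[2]->L => DLLDLL VALID
Fold 3: move[0]->U => ULLDLL VALID
Fold 4: move[4]->D => ULLDDL VALID

Answer: XVVV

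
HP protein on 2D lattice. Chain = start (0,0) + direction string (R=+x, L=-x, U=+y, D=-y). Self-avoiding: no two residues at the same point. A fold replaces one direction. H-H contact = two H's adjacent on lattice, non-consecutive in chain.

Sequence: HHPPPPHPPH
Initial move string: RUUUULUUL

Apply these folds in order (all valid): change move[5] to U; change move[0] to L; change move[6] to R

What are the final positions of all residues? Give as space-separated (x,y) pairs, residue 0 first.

Initial moves: RUUUULUUL
Fold: move[5]->U => RUUUUUUUL (positions: [(0, 0), (1, 0), (1, 1), (1, 2), (1, 3), (1, 4), (1, 5), (1, 6), (1, 7), (0, 7)])
Fold: move[0]->L => LUUUUUUUL (positions: [(0, 0), (-1, 0), (-1, 1), (-1, 2), (-1, 3), (-1, 4), (-1, 5), (-1, 6), (-1, 7), (-2, 7)])
Fold: move[6]->R => LUUUUURUL (positions: [(0, 0), (-1, 0), (-1, 1), (-1, 2), (-1, 3), (-1, 4), (-1, 5), (0, 5), (0, 6), (-1, 6)])

Answer: (0,0) (-1,0) (-1,1) (-1,2) (-1,3) (-1,4) (-1,5) (0,5) (0,6) (-1,6)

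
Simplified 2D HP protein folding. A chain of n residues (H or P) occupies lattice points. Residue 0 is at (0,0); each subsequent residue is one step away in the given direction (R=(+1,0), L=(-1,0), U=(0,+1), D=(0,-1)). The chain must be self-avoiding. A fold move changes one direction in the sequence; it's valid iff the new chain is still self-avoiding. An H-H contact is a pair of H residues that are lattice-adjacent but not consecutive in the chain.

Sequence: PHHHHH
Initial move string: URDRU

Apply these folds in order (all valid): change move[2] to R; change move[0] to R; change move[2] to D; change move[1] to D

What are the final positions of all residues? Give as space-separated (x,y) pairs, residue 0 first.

Answer: (0,0) (1,0) (1,-1) (1,-2) (2,-2) (2,-1)

Derivation:
Initial moves: URDRU
Fold: move[2]->R => URRRU (positions: [(0, 0), (0, 1), (1, 1), (2, 1), (3, 1), (3, 2)])
Fold: move[0]->R => RRRRU (positions: [(0, 0), (1, 0), (2, 0), (3, 0), (4, 0), (4, 1)])
Fold: move[2]->D => RRDRU (positions: [(0, 0), (1, 0), (2, 0), (2, -1), (3, -1), (3, 0)])
Fold: move[1]->D => RDDRU (positions: [(0, 0), (1, 0), (1, -1), (1, -2), (2, -2), (2, -1)])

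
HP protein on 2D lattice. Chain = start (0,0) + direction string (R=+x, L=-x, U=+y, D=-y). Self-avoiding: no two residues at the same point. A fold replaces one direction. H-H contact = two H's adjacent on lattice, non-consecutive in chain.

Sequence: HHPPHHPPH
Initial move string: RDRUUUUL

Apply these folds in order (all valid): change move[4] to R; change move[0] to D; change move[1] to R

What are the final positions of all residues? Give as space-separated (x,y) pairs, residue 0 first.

Answer: (0,0) (0,-1) (1,-1) (2,-1) (2,0) (3,0) (3,1) (3,2) (2,2)

Derivation:
Initial moves: RDRUUUUL
Fold: move[4]->R => RDRURUUL (positions: [(0, 0), (1, 0), (1, -1), (2, -1), (2, 0), (3, 0), (3, 1), (3, 2), (2, 2)])
Fold: move[0]->D => DDRURUUL (positions: [(0, 0), (0, -1), (0, -2), (1, -2), (1, -1), (2, -1), (2, 0), (2, 1), (1, 1)])
Fold: move[1]->R => DRRURUUL (positions: [(0, 0), (0, -1), (1, -1), (2, -1), (2, 0), (3, 0), (3, 1), (3, 2), (2, 2)])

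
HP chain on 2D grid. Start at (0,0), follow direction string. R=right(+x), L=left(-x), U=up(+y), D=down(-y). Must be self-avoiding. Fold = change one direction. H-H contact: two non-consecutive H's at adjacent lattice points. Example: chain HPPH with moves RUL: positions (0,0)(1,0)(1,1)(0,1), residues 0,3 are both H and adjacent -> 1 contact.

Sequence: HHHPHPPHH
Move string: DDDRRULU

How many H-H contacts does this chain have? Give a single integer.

Answer: 3

Derivation:
Positions: [(0, 0), (0, -1), (0, -2), (0, -3), (1, -3), (2, -3), (2, -2), (1, -2), (1, -1)]
H-H contact: residue 1 @(0,-1) - residue 8 @(1, -1)
H-H contact: residue 2 @(0,-2) - residue 7 @(1, -2)
H-H contact: residue 4 @(1,-3) - residue 7 @(1, -2)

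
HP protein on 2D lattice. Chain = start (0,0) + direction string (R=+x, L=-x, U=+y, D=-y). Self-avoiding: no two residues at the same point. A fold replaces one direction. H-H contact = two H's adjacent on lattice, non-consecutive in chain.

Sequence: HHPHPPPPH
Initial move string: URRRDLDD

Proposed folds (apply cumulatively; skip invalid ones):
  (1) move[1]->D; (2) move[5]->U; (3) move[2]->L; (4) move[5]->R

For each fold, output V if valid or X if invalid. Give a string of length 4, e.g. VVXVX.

Answer: XXXV

Derivation:
Initial: URRRDLDD -> [(0, 0), (0, 1), (1, 1), (2, 1), (3, 1), (3, 0), (2, 0), (2, -1), (2, -2)]
Fold 1: move[1]->D => UDRRDLDD INVALID (collision), skipped
Fold 2: move[5]->U => URRRDUDD INVALID (collision), skipped
Fold 3: move[2]->L => URLRDLDD INVALID (collision), skipped
Fold 4: move[5]->R => URRRDRDD VALID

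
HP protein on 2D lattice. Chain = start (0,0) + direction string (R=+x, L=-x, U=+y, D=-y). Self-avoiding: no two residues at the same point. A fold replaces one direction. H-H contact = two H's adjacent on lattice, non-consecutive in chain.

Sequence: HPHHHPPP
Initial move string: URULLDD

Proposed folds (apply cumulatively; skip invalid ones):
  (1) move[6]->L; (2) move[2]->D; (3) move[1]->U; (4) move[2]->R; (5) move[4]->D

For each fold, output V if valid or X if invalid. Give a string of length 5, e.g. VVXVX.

Initial: URULLDD -> [(0, 0), (0, 1), (1, 1), (1, 2), (0, 2), (-1, 2), (-1, 1), (-1, 0)]
Fold 1: move[6]->L => URULLDL VALID
Fold 2: move[2]->D => URDLLDL INVALID (collision), skipped
Fold 3: move[1]->U => UUULLDL VALID
Fold 4: move[2]->R => UURLLDL INVALID (collision), skipped
Fold 5: move[4]->D => UUULDDL VALID

Answer: VXVXV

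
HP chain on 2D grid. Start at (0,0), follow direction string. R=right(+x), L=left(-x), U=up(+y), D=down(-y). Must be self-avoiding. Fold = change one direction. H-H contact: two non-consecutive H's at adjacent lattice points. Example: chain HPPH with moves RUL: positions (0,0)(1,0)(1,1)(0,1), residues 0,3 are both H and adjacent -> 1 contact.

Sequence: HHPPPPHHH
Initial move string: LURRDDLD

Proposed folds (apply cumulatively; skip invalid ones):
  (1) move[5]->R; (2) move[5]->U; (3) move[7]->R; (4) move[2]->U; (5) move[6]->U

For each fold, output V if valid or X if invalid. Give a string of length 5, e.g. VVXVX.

Answer: XXXXX

Derivation:
Initial: LURRDDLD -> [(0, 0), (-1, 0), (-1, 1), (0, 1), (1, 1), (1, 0), (1, -1), (0, -1), (0, -2)]
Fold 1: move[5]->R => LURRDRLD INVALID (collision), skipped
Fold 2: move[5]->U => LURRDULD INVALID (collision), skipped
Fold 3: move[7]->R => LURRDDLR INVALID (collision), skipped
Fold 4: move[2]->U => LUURDDLD INVALID (collision), skipped
Fold 5: move[6]->U => LURRDDUD INVALID (collision), skipped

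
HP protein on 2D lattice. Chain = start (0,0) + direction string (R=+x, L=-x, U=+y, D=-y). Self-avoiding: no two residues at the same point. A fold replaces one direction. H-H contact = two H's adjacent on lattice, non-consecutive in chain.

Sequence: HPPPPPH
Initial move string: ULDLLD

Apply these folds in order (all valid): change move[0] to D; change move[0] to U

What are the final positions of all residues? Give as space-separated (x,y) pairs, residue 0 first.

Initial moves: ULDLLD
Fold: move[0]->D => DLDLLD (positions: [(0, 0), (0, -1), (-1, -1), (-1, -2), (-2, -2), (-3, -2), (-3, -3)])
Fold: move[0]->U => ULDLLD (positions: [(0, 0), (0, 1), (-1, 1), (-1, 0), (-2, 0), (-3, 0), (-3, -1)])

Answer: (0,0) (0,1) (-1,1) (-1,0) (-2,0) (-3,0) (-3,-1)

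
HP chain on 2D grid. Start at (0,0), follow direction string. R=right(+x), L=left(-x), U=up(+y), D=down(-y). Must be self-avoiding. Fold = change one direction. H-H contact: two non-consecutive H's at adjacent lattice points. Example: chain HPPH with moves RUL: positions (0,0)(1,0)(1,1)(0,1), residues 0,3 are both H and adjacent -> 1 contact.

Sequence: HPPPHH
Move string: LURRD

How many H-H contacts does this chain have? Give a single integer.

Positions: [(0, 0), (-1, 0), (-1, 1), (0, 1), (1, 1), (1, 0)]
H-H contact: residue 0 @(0,0) - residue 5 @(1, 0)

Answer: 1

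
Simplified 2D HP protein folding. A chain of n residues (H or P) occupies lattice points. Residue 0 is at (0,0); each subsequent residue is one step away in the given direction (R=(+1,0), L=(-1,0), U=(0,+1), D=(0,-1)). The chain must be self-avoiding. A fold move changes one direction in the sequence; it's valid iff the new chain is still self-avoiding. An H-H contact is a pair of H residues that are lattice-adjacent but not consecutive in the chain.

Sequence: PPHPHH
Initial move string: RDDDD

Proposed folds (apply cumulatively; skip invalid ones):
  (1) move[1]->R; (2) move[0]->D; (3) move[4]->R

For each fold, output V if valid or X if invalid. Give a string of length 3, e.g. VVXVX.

Initial: RDDDD -> [(0, 0), (1, 0), (1, -1), (1, -2), (1, -3), (1, -4)]
Fold 1: move[1]->R => RRDDD VALID
Fold 2: move[0]->D => DRDDD VALID
Fold 3: move[4]->R => DRDDR VALID

Answer: VVV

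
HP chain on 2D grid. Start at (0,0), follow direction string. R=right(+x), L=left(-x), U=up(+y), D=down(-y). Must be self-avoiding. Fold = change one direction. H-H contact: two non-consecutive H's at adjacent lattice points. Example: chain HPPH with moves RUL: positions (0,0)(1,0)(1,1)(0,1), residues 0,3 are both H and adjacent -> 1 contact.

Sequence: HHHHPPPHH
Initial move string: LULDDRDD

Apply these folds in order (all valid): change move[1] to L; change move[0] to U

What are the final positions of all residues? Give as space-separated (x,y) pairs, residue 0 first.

Initial moves: LULDDRDD
Fold: move[1]->L => LLLDDRDD (positions: [(0, 0), (-1, 0), (-2, 0), (-3, 0), (-3, -1), (-3, -2), (-2, -2), (-2, -3), (-2, -4)])
Fold: move[0]->U => ULLDDRDD (positions: [(0, 0), (0, 1), (-1, 1), (-2, 1), (-2, 0), (-2, -1), (-1, -1), (-1, -2), (-1, -3)])

Answer: (0,0) (0,1) (-1,1) (-2,1) (-2,0) (-2,-1) (-1,-1) (-1,-2) (-1,-3)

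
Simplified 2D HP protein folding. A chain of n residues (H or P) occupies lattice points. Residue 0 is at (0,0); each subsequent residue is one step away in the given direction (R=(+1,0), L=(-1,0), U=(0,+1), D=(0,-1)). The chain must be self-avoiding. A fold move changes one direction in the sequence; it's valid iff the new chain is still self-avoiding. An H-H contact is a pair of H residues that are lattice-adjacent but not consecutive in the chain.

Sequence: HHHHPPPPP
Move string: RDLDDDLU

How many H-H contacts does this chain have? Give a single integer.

Positions: [(0, 0), (1, 0), (1, -1), (0, -1), (0, -2), (0, -3), (0, -4), (-1, -4), (-1, -3)]
H-H contact: residue 0 @(0,0) - residue 3 @(0, -1)

Answer: 1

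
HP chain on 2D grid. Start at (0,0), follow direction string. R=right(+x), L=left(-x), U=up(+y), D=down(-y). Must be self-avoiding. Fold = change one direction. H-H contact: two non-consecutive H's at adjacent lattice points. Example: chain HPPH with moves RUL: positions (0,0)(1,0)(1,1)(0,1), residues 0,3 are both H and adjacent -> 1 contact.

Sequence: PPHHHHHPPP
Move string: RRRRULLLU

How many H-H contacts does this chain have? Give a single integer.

Positions: [(0, 0), (1, 0), (2, 0), (3, 0), (4, 0), (4, 1), (3, 1), (2, 1), (1, 1), (1, 2)]
H-H contact: residue 3 @(3,0) - residue 6 @(3, 1)

Answer: 1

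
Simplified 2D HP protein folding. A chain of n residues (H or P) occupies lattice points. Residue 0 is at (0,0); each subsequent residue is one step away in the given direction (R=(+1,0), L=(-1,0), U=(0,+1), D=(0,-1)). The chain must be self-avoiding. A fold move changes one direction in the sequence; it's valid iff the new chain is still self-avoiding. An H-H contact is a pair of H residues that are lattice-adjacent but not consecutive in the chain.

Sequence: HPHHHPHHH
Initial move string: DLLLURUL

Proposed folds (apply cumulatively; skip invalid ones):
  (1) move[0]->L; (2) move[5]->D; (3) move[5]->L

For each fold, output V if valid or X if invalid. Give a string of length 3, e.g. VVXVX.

Answer: VXV

Derivation:
Initial: DLLLURUL -> [(0, 0), (0, -1), (-1, -1), (-2, -1), (-3, -1), (-3, 0), (-2, 0), (-2, 1), (-3, 1)]
Fold 1: move[0]->L => LLLLURUL VALID
Fold 2: move[5]->D => LLLLUDUL INVALID (collision), skipped
Fold 3: move[5]->L => LLLLULUL VALID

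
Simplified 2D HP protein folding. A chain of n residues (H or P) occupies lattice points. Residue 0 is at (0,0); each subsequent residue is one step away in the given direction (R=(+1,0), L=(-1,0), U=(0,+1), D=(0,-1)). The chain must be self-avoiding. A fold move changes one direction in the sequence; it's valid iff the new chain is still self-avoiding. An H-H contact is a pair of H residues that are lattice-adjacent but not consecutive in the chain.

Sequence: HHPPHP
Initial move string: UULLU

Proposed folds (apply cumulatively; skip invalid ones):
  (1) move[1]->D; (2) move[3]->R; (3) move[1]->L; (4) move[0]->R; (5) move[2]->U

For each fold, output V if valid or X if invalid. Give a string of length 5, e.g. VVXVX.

Answer: XXVXV

Derivation:
Initial: UULLU -> [(0, 0), (0, 1), (0, 2), (-1, 2), (-2, 2), (-2, 3)]
Fold 1: move[1]->D => UDLLU INVALID (collision), skipped
Fold 2: move[3]->R => UULRU INVALID (collision), skipped
Fold 3: move[1]->L => ULLLU VALID
Fold 4: move[0]->R => RLLLU INVALID (collision), skipped
Fold 5: move[2]->U => ULULU VALID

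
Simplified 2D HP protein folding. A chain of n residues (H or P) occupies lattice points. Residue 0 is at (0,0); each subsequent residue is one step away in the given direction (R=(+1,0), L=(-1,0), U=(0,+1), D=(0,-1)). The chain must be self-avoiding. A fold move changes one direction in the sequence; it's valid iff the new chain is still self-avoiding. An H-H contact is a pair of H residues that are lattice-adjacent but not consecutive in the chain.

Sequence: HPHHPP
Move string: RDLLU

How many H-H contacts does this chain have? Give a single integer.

Positions: [(0, 0), (1, 0), (1, -1), (0, -1), (-1, -1), (-1, 0)]
H-H contact: residue 0 @(0,0) - residue 3 @(0, -1)

Answer: 1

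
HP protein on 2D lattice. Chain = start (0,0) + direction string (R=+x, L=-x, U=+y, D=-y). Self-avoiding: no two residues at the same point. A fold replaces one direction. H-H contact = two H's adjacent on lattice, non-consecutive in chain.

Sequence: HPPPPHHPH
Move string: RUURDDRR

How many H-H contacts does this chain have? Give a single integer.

Answer: 0

Derivation:
Positions: [(0, 0), (1, 0), (1, 1), (1, 2), (2, 2), (2, 1), (2, 0), (3, 0), (4, 0)]
No H-H contacts found.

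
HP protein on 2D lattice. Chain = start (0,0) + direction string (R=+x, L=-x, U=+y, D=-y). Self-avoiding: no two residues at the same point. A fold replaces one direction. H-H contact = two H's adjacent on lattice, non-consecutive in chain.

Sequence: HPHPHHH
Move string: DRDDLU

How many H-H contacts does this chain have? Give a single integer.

Answer: 0

Derivation:
Positions: [(0, 0), (0, -1), (1, -1), (1, -2), (1, -3), (0, -3), (0, -2)]
No H-H contacts found.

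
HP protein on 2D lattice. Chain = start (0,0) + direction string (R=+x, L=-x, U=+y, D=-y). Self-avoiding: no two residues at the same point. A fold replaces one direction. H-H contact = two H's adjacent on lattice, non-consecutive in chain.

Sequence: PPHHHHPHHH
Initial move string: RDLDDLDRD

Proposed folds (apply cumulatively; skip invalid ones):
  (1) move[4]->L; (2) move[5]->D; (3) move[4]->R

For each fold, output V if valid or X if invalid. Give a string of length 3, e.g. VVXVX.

Answer: VVV

Derivation:
Initial: RDLDDLDRD -> [(0, 0), (1, 0), (1, -1), (0, -1), (0, -2), (0, -3), (-1, -3), (-1, -4), (0, -4), (0, -5)]
Fold 1: move[4]->L => RDLDLLDRD VALID
Fold 2: move[5]->D => RDLDLDDRD VALID
Fold 3: move[4]->R => RDLDRDDRD VALID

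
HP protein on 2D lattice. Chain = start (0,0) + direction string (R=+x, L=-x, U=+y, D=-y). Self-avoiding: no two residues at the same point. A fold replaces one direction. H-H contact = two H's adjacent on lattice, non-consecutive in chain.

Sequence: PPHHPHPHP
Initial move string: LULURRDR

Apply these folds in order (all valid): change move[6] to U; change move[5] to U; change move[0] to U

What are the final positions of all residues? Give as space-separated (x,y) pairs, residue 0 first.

Initial moves: LULURRDR
Fold: move[6]->U => LULURRUR (positions: [(0, 0), (-1, 0), (-1, 1), (-2, 1), (-2, 2), (-1, 2), (0, 2), (0, 3), (1, 3)])
Fold: move[5]->U => LULURUUR (positions: [(0, 0), (-1, 0), (-1, 1), (-2, 1), (-2, 2), (-1, 2), (-1, 3), (-1, 4), (0, 4)])
Fold: move[0]->U => UULURUUR (positions: [(0, 0), (0, 1), (0, 2), (-1, 2), (-1, 3), (0, 3), (0, 4), (0, 5), (1, 5)])

Answer: (0,0) (0,1) (0,2) (-1,2) (-1,3) (0,3) (0,4) (0,5) (1,5)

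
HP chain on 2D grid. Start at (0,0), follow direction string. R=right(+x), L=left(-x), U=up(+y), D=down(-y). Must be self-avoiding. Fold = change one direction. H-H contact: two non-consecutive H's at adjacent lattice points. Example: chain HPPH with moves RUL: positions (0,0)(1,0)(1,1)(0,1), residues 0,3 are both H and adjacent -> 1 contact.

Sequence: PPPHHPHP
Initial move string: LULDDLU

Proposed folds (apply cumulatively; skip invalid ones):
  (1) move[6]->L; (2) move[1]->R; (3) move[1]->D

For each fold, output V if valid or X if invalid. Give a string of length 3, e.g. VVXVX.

Initial: LULDDLU -> [(0, 0), (-1, 0), (-1, 1), (-2, 1), (-2, 0), (-2, -1), (-3, -1), (-3, 0)]
Fold 1: move[6]->L => LULDDLL VALID
Fold 2: move[1]->R => LRLDDLL INVALID (collision), skipped
Fold 3: move[1]->D => LDLDDLL VALID

Answer: VXV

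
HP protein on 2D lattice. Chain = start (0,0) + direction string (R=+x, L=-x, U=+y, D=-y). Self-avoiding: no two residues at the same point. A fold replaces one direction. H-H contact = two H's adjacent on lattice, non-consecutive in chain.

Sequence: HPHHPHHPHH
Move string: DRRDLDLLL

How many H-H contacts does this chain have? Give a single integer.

Answer: 1

Derivation:
Positions: [(0, 0), (0, -1), (1, -1), (2, -1), (2, -2), (1, -2), (1, -3), (0, -3), (-1, -3), (-2, -3)]
H-H contact: residue 2 @(1,-1) - residue 5 @(1, -2)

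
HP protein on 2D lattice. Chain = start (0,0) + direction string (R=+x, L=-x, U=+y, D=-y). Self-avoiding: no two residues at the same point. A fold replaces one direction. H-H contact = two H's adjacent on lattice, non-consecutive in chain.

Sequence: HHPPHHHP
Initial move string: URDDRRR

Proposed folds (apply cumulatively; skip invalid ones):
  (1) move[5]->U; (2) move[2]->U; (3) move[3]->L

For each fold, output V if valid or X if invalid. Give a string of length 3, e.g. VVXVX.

Answer: VXX

Derivation:
Initial: URDDRRR -> [(0, 0), (0, 1), (1, 1), (1, 0), (1, -1), (2, -1), (3, -1), (4, -1)]
Fold 1: move[5]->U => URDDRUR VALID
Fold 2: move[2]->U => URUDRUR INVALID (collision), skipped
Fold 3: move[3]->L => URDLRUR INVALID (collision), skipped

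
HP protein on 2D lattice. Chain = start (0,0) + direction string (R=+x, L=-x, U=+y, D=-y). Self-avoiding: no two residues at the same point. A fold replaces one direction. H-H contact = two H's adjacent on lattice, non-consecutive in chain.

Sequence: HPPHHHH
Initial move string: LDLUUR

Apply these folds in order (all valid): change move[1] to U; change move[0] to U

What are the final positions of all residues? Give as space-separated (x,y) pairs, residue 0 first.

Initial moves: LDLUUR
Fold: move[1]->U => LULUUR (positions: [(0, 0), (-1, 0), (-1, 1), (-2, 1), (-2, 2), (-2, 3), (-1, 3)])
Fold: move[0]->U => UULUUR (positions: [(0, 0), (0, 1), (0, 2), (-1, 2), (-1, 3), (-1, 4), (0, 4)])

Answer: (0,0) (0,1) (0,2) (-1,2) (-1,3) (-1,4) (0,4)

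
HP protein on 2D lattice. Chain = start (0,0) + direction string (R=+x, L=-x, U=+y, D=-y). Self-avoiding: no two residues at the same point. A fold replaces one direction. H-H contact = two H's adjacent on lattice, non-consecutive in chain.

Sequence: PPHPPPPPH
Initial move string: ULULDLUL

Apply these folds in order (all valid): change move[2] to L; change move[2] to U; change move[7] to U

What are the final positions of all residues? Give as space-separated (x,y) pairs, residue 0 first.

Initial moves: ULULDLUL
Fold: move[2]->L => ULLLDLUL (positions: [(0, 0), (0, 1), (-1, 1), (-2, 1), (-3, 1), (-3, 0), (-4, 0), (-4, 1), (-5, 1)])
Fold: move[2]->U => ULULDLUL (positions: [(0, 0), (0, 1), (-1, 1), (-1, 2), (-2, 2), (-2, 1), (-3, 1), (-3, 2), (-4, 2)])
Fold: move[7]->U => ULULDLUU (positions: [(0, 0), (0, 1), (-1, 1), (-1, 2), (-2, 2), (-2, 1), (-3, 1), (-3, 2), (-3, 3)])

Answer: (0,0) (0,1) (-1,1) (-1,2) (-2,2) (-2,1) (-3,1) (-3,2) (-3,3)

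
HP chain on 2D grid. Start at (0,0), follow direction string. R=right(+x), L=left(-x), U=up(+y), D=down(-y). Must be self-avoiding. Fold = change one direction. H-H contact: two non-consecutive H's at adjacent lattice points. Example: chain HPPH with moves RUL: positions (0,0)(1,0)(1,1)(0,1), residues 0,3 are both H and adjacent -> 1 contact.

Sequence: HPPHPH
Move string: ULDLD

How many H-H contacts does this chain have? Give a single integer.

Positions: [(0, 0), (0, 1), (-1, 1), (-1, 0), (-2, 0), (-2, -1)]
H-H contact: residue 0 @(0,0) - residue 3 @(-1, 0)

Answer: 1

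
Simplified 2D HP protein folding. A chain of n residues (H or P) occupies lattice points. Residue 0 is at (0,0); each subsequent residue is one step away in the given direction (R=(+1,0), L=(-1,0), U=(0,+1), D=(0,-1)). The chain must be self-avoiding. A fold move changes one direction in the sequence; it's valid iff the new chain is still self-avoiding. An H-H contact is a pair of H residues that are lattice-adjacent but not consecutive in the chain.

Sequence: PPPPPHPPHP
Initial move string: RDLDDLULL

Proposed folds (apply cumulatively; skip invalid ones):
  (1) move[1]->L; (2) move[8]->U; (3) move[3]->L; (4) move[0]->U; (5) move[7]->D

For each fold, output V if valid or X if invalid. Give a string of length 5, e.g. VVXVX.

Initial: RDLDDLULL -> [(0, 0), (1, 0), (1, -1), (0, -1), (0, -2), (0, -3), (-1, -3), (-1, -2), (-2, -2), (-3, -2)]
Fold 1: move[1]->L => RLLDDLULL INVALID (collision), skipped
Fold 2: move[8]->U => RDLDDLULU VALID
Fold 3: move[3]->L => RDLLDLULU VALID
Fold 4: move[0]->U => UDLLDLULU INVALID (collision), skipped
Fold 5: move[7]->D => RDLLDLUDU INVALID (collision), skipped

Answer: XVVXX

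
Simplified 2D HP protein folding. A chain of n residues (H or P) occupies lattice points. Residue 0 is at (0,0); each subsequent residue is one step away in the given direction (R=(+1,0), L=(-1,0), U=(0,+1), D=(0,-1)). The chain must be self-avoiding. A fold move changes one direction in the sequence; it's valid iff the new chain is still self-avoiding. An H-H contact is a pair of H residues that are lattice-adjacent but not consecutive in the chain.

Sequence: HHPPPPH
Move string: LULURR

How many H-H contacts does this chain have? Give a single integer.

Answer: 0

Derivation:
Positions: [(0, 0), (-1, 0), (-1, 1), (-2, 1), (-2, 2), (-1, 2), (0, 2)]
No H-H contacts found.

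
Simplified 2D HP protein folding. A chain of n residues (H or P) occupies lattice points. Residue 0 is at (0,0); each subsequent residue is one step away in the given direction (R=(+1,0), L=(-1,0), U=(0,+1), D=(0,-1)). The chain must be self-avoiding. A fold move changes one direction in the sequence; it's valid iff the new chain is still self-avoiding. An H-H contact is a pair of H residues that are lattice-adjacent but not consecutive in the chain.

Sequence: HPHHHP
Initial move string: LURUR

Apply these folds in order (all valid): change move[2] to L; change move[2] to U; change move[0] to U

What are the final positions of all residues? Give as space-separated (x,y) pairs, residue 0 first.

Answer: (0,0) (0,1) (0,2) (0,3) (0,4) (1,4)

Derivation:
Initial moves: LURUR
Fold: move[2]->L => LULUR (positions: [(0, 0), (-1, 0), (-1, 1), (-2, 1), (-2, 2), (-1, 2)])
Fold: move[2]->U => LUUUR (positions: [(0, 0), (-1, 0), (-1, 1), (-1, 2), (-1, 3), (0, 3)])
Fold: move[0]->U => UUUUR (positions: [(0, 0), (0, 1), (0, 2), (0, 3), (0, 4), (1, 4)])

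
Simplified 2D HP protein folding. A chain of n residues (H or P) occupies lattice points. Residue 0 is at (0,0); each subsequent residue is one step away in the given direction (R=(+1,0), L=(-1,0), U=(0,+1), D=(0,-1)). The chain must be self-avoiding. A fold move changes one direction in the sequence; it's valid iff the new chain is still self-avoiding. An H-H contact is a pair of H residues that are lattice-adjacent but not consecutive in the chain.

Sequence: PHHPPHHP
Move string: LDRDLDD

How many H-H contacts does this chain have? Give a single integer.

Positions: [(0, 0), (-1, 0), (-1, -1), (0, -1), (0, -2), (-1, -2), (-1, -3), (-1, -4)]
H-H contact: residue 2 @(-1,-1) - residue 5 @(-1, -2)

Answer: 1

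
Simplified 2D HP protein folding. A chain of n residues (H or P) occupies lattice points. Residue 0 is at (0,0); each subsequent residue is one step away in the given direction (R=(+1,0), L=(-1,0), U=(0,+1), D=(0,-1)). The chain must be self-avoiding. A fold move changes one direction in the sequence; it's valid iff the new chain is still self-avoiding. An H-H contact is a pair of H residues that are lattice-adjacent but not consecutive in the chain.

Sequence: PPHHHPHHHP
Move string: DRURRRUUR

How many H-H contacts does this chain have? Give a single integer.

Positions: [(0, 0), (0, -1), (1, -1), (1, 0), (2, 0), (3, 0), (4, 0), (4, 1), (4, 2), (5, 2)]
No H-H contacts found.

Answer: 0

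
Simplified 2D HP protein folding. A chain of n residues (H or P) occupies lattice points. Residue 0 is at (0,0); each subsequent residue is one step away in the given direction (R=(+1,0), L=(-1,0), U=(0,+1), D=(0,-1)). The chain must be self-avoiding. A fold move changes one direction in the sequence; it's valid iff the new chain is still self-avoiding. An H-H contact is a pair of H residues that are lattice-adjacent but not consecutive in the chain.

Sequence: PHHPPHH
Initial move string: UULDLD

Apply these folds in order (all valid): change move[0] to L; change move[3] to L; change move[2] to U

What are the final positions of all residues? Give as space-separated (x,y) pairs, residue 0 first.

Initial moves: UULDLD
Fold: move[0]->L => LULDLD (positions: [(0, 0), (-1, 0), (-1, 1), (-2, 1), (-2, 0), (-3, 0), (-3, -1)])
Fold: move[3]->L => LULLLD (positions: [(0, 0), (-1, 0), (-1, 1), (-2, 1), (-3, 1), (-4, 1), (-4, 0)])
Fold: move[2]->U => LUULLD (positions: [(0, 0), (-1, 0), (-1, 1), (-1, 2), (-2, 2), (-3, 2), (-3, 1)])

Answer: (0,0) (-1,0) (-1,1) (-1,2) (-2,2) (-3,2) (-3,1)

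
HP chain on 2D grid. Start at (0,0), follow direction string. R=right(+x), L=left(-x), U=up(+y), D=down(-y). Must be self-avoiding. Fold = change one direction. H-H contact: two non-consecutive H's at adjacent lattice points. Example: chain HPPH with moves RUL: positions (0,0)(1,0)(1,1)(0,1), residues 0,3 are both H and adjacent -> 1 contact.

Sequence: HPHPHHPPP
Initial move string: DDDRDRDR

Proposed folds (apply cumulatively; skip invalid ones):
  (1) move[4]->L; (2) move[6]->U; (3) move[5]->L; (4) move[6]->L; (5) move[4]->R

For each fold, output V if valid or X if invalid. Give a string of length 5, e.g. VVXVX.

Answer: XVXXV

Derivation:
Initial: DDDRDRDR -> [(0, 0), (0, -1), (0, -2), (0, -3), (1, -3), (1, -4), (2, -4), (2, -5), (3, -5)]
Fold 1: move[4]->L => DDDRLRDR INVALID (collision), skipped
Fold 2: move[6]->U => DDDRDRUR VALID
Fold 3: move[5]->L => DDDRDLUR INVALID (collision), skipped
Fold 4: move[6]->L => DDDRDRLR INVALID (collision), skipped
Fold 5: move[4]->R => DDDRRRUR VALID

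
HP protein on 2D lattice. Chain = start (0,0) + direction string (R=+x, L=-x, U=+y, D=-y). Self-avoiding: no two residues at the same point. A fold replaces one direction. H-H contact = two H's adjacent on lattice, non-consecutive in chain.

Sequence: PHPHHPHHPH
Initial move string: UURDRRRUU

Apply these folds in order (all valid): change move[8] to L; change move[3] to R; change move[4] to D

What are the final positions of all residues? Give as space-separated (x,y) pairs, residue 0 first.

Answer: (0,0) (0,1) (0,2) (1,2) (2,2) (2,1) (3,1) (4,1) (4,2) (3,2)

Derivation:
Initial moves: UURDRRRUU
Fold: move[8]->L => UURDRRRUL (positions: [(0, 0), (0, 1), (0, 2), (1, 2), (1, 1), (2, 1), (3, 1), (4, 1), (4, 2), (3, 2)])
Fold: move[3]->R => UURRRRRUL (positions: [(0, 0), (0, 1), (0, 2), (1, 2), (2, 2), (3, 2), (4, 2), (5, 2), (5, 3), (4, 3)])
Fold: move[4]->D => UURRDRRUL (positions: [(0, 0), (0, 1), (0, 2), (1, 2), (2, 2), (2, 1), (3, 1), (4, 1), (4, 2), (3, 2)])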